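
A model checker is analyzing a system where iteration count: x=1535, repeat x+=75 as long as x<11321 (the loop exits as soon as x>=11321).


Step 1: x goes from 1535 toward 11321 by 75; the body runs while x<11321, so iterations = ceil((bound-start)/step)
Step 2: Distance=9786
Step 3: ceil(9786/75)=131

131


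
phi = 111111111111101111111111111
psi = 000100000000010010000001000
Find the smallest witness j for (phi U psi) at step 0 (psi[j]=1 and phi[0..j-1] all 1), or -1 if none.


(phi U psi) at 0: need smallest j with psi[j]=1 and phi[i]=1 for all i in [0,j).
Scan from step 0:
  step 0: phi=1, psi=0 -> continue
  step 1: phi=1, psi=0 -> continue
  step 2: phi=1, psi=0 -> continue
  step 3: psi=1 and phi held for [0,3) -> witness found
Witness step = 3

3


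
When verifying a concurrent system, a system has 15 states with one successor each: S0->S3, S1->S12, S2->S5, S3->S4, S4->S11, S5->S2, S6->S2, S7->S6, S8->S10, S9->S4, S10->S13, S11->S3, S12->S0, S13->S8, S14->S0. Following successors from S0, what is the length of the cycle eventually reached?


Trace from S0 until a state repeats:
  S0 -> S3 -> S4 -> S11 -> S3
S3 first seen at step 1, revisited at step 4.
Cycle length = 4 - 1 = 3

3


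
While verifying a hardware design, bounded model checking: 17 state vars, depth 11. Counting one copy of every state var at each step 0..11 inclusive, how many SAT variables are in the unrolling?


BMC unrolls to depth k, creating one copy of each state var for steps 0..k.
Step count = 11 + 1 = 12 (steps 0 through 11)
Vars per step = 17
Total = 17 * 12 = 204

204


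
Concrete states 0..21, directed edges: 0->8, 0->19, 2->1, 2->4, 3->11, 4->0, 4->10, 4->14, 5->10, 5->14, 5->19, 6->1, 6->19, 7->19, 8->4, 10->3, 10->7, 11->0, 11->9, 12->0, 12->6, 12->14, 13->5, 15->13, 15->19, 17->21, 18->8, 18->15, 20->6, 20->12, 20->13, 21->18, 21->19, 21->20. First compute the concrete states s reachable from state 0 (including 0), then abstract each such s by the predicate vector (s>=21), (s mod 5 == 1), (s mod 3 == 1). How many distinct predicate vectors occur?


BFS from 0:
Concrete reachable: {0, 3, 4, 7, 8, 9, 10, 11, 14, 19}
Abstract via predicates (s>=21), (s mod 5 == 1), (s mod 3 == 1):
  (0,0,0) <- {0, 3, 8, 9, 14}
  (0,0,1) <- {4, 7, 10, 19}
  (0,1,0) <- {11}
Distinct abstract states = 3

3


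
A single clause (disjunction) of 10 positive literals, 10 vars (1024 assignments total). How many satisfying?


Step 1: Total=2^10=1024
Step 2: Unsat when all 10 false: 2^0=1
Step 3: Sat=1024-1=1023

1023


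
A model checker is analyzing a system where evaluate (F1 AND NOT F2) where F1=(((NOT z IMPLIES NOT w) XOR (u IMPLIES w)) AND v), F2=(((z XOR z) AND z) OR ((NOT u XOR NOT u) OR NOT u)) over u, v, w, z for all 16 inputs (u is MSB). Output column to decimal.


F1 = (((NOT z IMPLIES NOT w) XOR (u IMPLIES w)) AND v)
F2 = (((z XOR z) AND z) OR ((NOT u XOR NOT u) OR NOT u))
Counterexample to F1=>F2 is where F1=1 and F2=0.
Evaluate each row (bits = u,v,w,z, MSB first):
  row 0 [0000]: F1=0 F2=1 -> F1&~F2 -> 0
  row 1 [0001]: F1=0 F2=1 -> F1&~F2 -> 0
  row 2 [0010]: F1=0 F2=1 -> F1&~F2 -> 0
  row 3 [0011]: F1=0 F2=1 -> F1&~F2 -> 0
  row 4 [0100]: F1=0 F2=1 -> F1&~F2 -> 0
  row 5 [0101]: F1=0 F2=1 -> F1&~F2 -> 0
  row 6 [0110]: F1=1 F2=1 -> F1&~F2 -> 0
  row 7 [0111]: F1=0 F2=1 -> F1&~F2 -> 0
  row 8 [1000]: F1=0 F2=0 -> F1&~F2 -> 0
  row 9 [1001]: F1=0 F2=0 -> F1&~F2 -> 0
  row 10 [1010]: F1=0 F2=0 -> F1&~F2 -> 0
  row 11 [1011]: F1=0 F2=0 -> F1&~F2 -> 0
  row 12 [1100]: F1=1 F2=0 -> F1&~F2 -> 1
  row 13 [1101]: F1=1 F2=0 -> F1&~F2 -> 1
  row 14 [1110]: F1=1 F2=0 -> F1&~F2 -> 1
  row 15 [1111]: F1=0 F2=0 -> F1&~F2 -> 0
Full result column, 4 rows per line (u,v fixed per line; w,z runs 00..11 left to right):
  rows 0-3 [u,v=00]: 0000  = hex 0
  rows 4-7 [u,v=01]: 0000  = hex 0
  rows 8-11 [u,v=10]: 0000  = hex 0
  rows 12-15 [u,v=11]: 1110  = hex E
Counterexample vector (row 0 .. row 15) = 0000000000001110
Output column grouped in 4s = 0000 0000 0000 1110 = 0x000E
Convert to decimal digit by digit (value = value*16 + digit):
  0 -> 0
  0*16 + 0 = 0
  0*16 + 0 = 0
  0*16 + 14 (E) = 14
Decimal = 14

14


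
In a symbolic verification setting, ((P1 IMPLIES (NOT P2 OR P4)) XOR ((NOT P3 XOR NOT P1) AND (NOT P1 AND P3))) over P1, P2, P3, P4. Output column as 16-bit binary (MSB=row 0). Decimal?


Formula: ((P1 IMPLIES (NOT P2 OR P4)) XOR ((NOT P3 XOR NOT P1) AND (NOT P1 AND P3))) over P1, P2, P3, P4 (16 rows)
Evaluate each row (bits = P1,P2,P3,P4, MSB first):
  row 0 [0000]: ((0 IMPLIES (NOT 0 OR 0)) XOR ((NOT 0 XOR NOT 0) AND (NOT 0 AND 0))) -> 1
  row 1 [0001]: ((0 IMPLIES (NOT 0 OR 1)) XOR ((NOT 0 XOR NOT 0) AND (NOT 0 AND 0))) -> 1
  row 2 [0010]: ((0 IMPLIES (NOT 0 OR 0)) XOR ((NOT 1 XOR NOT 0) AND (NOT 0 AND 1))) -> 0
  row 3 [0011]: ((0 IMPLIES (NOT 0 OR 1)) XOR ((NOT 1 XOR NOT 0) AND (NOT 0 AND 1))) -> 0
  row 4 [0100]: ((0 IMPLIES (NOT 1 OR 0)) XOR ((NOT 0 XOR NOT 0) AND (NOT 0 AND 0))) -> 1
  row 5 [0101]: ((0 IMPLIES (NOT 1 OR 1)) XOR ((NOT 0 XOR NOT 0) AND (NOT 0 AND 0))) -> 1
  row 6 [0110]: ((0 IMPLIES (NOT 1 OR 0)) XOR ((NOT 1 XOR NOT 0) AND (NOT 0 AND 1))) -> 0
  row 7 [0111]: ((0 IMPLIES (NOT 1 OR 1)) XOR ((NOT 1 XOR NOT 0) AND (NOT 0 AND 1))) -> 0
  row 8 [1000]: ((1 IMPLIES (NOT 0 OR 0)) XOR ((NOT 0 XOR NOT 1) AND (NOT 1 AND 0))) -> 1
  row 9 [1001]: ((1 IMPLIES (NOT 0 OR 1)) XOR ((NOT 0 XOR NOT 1) AND (NOT 1 AND 0))) -> 1
  row 10 [1010]: ((1 IMPLIES (NOT 0 OR 0)) XOR ((NOT 1 XOR NOT 1) AND (NOT 1 AND 1))) -> 1
  row 11 [1011]: ((1 IMPLIES (NOT 0 OR 1)) XOR ((NOT 1 XOR NOT 1) AND (NOT 1 AND 1))) -> 1
  row 12 [1100]: ((1 IMPLIES (NOT 1 OR 0)) XOR ((NOT 0 XOR NOT 1) AND (NOT 1 AND 0))) -> 0
  row 13 [1101]: ((1 IMPLIES (NOT 1 OR 1)) XOR ((NOT 0 XOR NOT 1) AND (NOT 1 AND 0))) -> 1
  row 14 [1110]: ((1 IMPLIES (NOT 1 OR 0)) XOR ((NOT 1 XOR NOT 1) AND (NOT 1 AND 1))) -> 0
  row 15 [1111]: ((1 IMPLIES (NOT 1 OR 1)) XOR ((NOT 1 XOR NOT 1) AND (NOT 1 AND 1))) -> 1
Full result column, 4 rows per line (P1,P2 fixed per line; P3,P4 runs 00..11 left to right):
  rows 0-3 [P1,P2=00]: 1100  = hex C
  rows 4-7 [P1,P2=01]: 1100  = hex C
  rows 8-11 [P1,P2=10]: 1111  = hex F
  rows 12-15 [P1,P2=11]: 0101  = hex 5
Output column (row 0 .. row 15) = 1100110011110101
Output column grouped in 4s = 1100 1100 1111 0101 = 0xCCF5
Convert to decimal digit by digit (value = value*16 + digit):
  C -> 12
  12*16 + 12 (C) = 204
  204*16 + 15 (F) = 3279
  3279*16 + 5 = 52469
Decimal = 52469

52469


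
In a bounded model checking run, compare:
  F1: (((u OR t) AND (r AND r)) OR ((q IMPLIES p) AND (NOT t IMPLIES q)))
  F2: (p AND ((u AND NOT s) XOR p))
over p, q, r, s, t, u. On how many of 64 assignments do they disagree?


F1 = (((u OR t) AND (r AND r)) OR ((q IMPLIES p) AND (NOT t IMPLIES q)))
F2 = (p AND ((u AND NOT s) XOR p))
Evaluate both on each of 64 rows (bits = p,q,r,s,t,u):
  row 0 [000000]: F1=0 F2=0 -> 0
  row 1 [000001]: F1=0 F2=0 -> 0
  row 2 [000010]: F1=1 F2=0 (differ) -> 1
  row 3 [000011]: F1=1 F2=0 (differ) -> 1
  row 4 [000100]: F1=0 F2=0 -> 0
  (every remaining row is evaluated the same way; all 64 results are listed next)
Full result column, 8 rows per line (p,q,r fixed per line; s,t,u runs 000..111 left to right):
  rows 0-7 [p,q,r=000]: 00110011  (ones: 4)
  rows 8-15 [p,q,r=001]: 01110111  (ones: 6)
  rows 16-23 [p,q,r=010]: 00000000  (ones: 0)
  rows 24-31 [p,q,r=011]: 01110111  (ones: 6)
  rows 32-39 [p,q,r=100]: 10011100  (ones: 4)
  rows 40-47 [p,q,r=101]: 11011000  (ones: 4)
  rows 48-55 [p,q,r=110]: 01010000  (ones: 2)
  rows 56-63 [p,q,r=111]: 01010000  (ones: 2)
Disagreements = 4+6+0+6+4+4+2+2 = 28

28


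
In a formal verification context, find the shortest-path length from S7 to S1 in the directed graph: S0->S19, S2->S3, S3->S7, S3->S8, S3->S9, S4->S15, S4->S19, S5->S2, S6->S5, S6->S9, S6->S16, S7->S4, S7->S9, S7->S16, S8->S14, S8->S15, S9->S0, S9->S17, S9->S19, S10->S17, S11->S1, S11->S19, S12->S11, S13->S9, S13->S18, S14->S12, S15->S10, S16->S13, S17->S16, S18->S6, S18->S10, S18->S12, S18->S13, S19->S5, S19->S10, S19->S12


BFS layer-by-layer from S7:
  dist 0: {S7}
  dist 1: {S4, S9, S16}
  dist 2: {S0, S13, S15, S17, S19}
  dist 3: {S5, S10, S12, S18}
  dist 4: {S2, S6, S11}
  dist 5: {S1, S3}
  -> S1 reached at distance 5
Shortest path length = 5

5


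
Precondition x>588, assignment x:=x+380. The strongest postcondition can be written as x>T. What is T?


Formula: sp(P, x:=E) = exists old_x. (x = E[old_x/x]) AND P[old_x/x] (old_x is the value of x before the assignment; eliminate old_x by solving x = E[old_x/x] for old_x)
Step 1: Precondition P: x>588, i.e. old_x > 588
Step 2: Assignment gives x = old_x + 380, so old_x = x - 380
Step 3: Substitute into P: x - 380 > 588
Step 4: Simplify: x > 588+380 = 968

968


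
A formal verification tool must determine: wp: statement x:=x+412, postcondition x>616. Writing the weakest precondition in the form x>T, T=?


Formula: wp(x:=E, P) = P[E/x] (substitute E for x in postcondition)
Step 1: Postcondition: x>616
Step 2: Substitute x+412 for x: x+412>616
Step 3: Solve for x: x > 616-412 = 204

204


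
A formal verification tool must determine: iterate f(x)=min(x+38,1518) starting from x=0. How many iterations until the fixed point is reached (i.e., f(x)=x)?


Step 1: x=0, cap=1518, increment=38
Step 2: x grows by 38 each step until capped at 1518; fixed point is x=1518
Step 3: iterations = ceil(1518/38) = 40

40


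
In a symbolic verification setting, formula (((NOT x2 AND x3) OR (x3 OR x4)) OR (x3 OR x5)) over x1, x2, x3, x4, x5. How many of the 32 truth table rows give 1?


Formula: (((NOT x2 AND x3) OR (x3 OR x4)) OR (x3 OR x5)) over 5 vars (32 rows)
Evaluate each row (x1, x2, x3, x4, x5 as bits, MSB first):
  row 0 [00000]: (((NOT 0 AND 0) OR (0 OR 0)) OR (0 OR 0)) -> 0
  row 1 [00001]: (((NOT 0 AND 0) OR (0 OR 0)) OR (0 OR 1)) -> 1
  row 2 [00010]: (((NOT 0 AND 0) OR (0 OR 1)) OR (0 OR 0)) -> 1
  row 3 [00011]: (((NOT 0 AND 0) OR (0 OR 1)) OR (0 OR 1)) -> 1
  row 4 [00100]: (((NOT 0 AND 1) OR (1 OR 0)) OR (1 OR 0)) -> 1
  row 5 [00101]: (((NOT 0 AND 1) OR (1 OR 0)) OR (1 OR 1)) -> 1
  row 6 [00110]: (((NOT 0 AND 1) OR (1 OR 1)) OR (1 OR 0)) -> 1
  row 7 [00111]: (((NOT 0 AND 1) OR (1 OR 1)) OR (1 OR 1)) -> 1
  row 8 [01000]: (((NOT 1 AND 0) OR (0 OR 0)) OR (0 OR 0)) -> 0
  row 9 [01001]: (((NOT 1 AND 0) OR (0 OR 0)) OR (0 OR 1)) -> 1
  row 10 [01010]: (((NOT 1 AND 0) OR (0 OR 1)) OR (0 OR 0)) -> 1
  row 11 [01011]: (((NOT 1 AND 0) OR (0 OR 1)) OR (0 OR 1)) -> 1
  row 12 [01100]: (((NOT 1 AND 1) OR (1 OR 0)) OR (1 OR 0)) -> 1
  row 13 [01101]: (((NOT 1 AND 1) OR (1 OR 0)) OR (1 OR 1)) -> 1
  row 14 [01110]: (((NOT 1 AND 1) OR (1 OR 1)) OR (1 OR 0)) -> 1
  row 15 [01111]: (((NOT 1 AND 1) OR (1 OR 1)) OR (1 OR 1)) -> 1
  row 16 [10000]: (((NOT 0 AND 0) OR (0 OR 0)) OR (0 OR 0)) -> 0
  row 17 [10001]: (((NOT 0 AND 0) OR (0 OR 0)) OR (0 OR 1)) -> 1
  row 18 [10010]: (((NOT 0 AND 0) OR (0 OR 1)) OR (0 OR 0)) -> 1
  row 19 [10011]: (((NOT 0 AND 0) OR (0 OR 1)) OR (0 OR 1)) -> 1
  row 20 [10100]: (((NOT 0 AND 1) OR (1 OR 0)) OR (1 OR 0)) -> 1
  row 21 [10101]: (((NOT 0 AND 1) OR (1 OR 0)) OR (1 OR 1)) -> 1
  row 22 [10110]: (((NOT 0 AND 1) OR (1 OR 1)) OR (1 OR 0)) -> 1
  row 23 [10111]: (((NOT 0 AND 1) OR (1 OR 1)) OR (1 OR 1)) -> 1
  row 24 [11000]: (((NOT 1 AND 0) OR (0 OR 0)) OR (0 OR 0)) -> 0
  row 25 [11001]: (((NOT 1 AND 0) OR (0 OR 0)) OR (0 OR 1)) -> 1
  row 26 [11010]: (((NOT 1 AND 0) OR (0 OR 1)) OR (0 OR 0)) -> 1
  row 27 [11011]: (((NOT 1 AND 0) OR (0 OR 1)) OR (0 OR 1)) -> 1
  row 28 [11100]: (((NOT 1 AND 1) OR (1 OR 0)) OR (1 OR 0)) -> 1
  row 29 [11101]: (((NOT 1 AND 1) OR (1 OR 0)) OR (1 OR 1)) -> 1
  row 30 [11110]: (((NOT 1 AND 1) OR (1 OR 1)) OR (1 OR 0)) -> 1
  row 31 [11111]: (((NOT 1 AND 1) OR (1 OR 1)) OR (1 OR 1)) -> 1
Full result column, 8 rows per line (x1,x2 fixed per line; x3,x4,x5 runs 000..111 left to right):
  rows 0-7 [x1,x2=00]: 01111111  (ones: 7)
  rows 8-15 [x1,x2=01]: 01111111  (ones: 7)
  rows 16-23 [x1,x2=10]: 01111111  (ones: 7)
  rows 24-31 [x1,x2=11]: 01111111  (ones: 7)
Count of 1-rows = 7+7+7+7 = 28

28


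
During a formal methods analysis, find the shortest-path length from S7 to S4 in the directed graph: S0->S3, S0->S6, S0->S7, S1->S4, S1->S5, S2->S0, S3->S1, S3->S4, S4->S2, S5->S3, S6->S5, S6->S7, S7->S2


BFS layer-by-layer from S7:
  dist 0: {S7}
  dist 1: {S2}
  dist 2: {S0}
  dist 3: {S3, S6}
  dist 4: {S1, S4, S5}
  -> S4 reached at distance 4
Shortest path length = 4

4


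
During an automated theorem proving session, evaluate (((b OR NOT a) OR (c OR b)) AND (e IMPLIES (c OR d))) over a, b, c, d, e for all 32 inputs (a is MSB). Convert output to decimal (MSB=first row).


Formula: (((b OR NOT a) OR (c OR b)) AND (e IMPLIES (c OR d))) over a, b, c, d, e (32 rows)
Evaluate each row (bits = a,b,c,d,e, MSB first):
  row 0 [00000]: (((0 OR NOT 0) OR (0 OR 0)) AND (0 IMPLIES (0 OR 0))) -> 1
  row 1 [00001]: (((0 OR NOT 0) OR (0 OR 0)) AND (1 IMPLIES (0 OR 0))) -> 0
  row 2 [00010]: (((0 OR NOT 0) OR (0 OR 0)) AND (0 IMPLIES (0 OR 1))) -> 1
  row 3 [00011]: (((0 OR NOT 0) OR (0 OR 0)) AND (1 IMPLIES (0 OR 1))) -> 1
  row 4 [00100]: (((0 OR NOT 0) OR (1 OR 0)) AND (0 IMPLIES (1 OR 0))) -> 1
  row 5 [00101]: (((0 OR NOT 0) OR (1 OR 0)) AND (1 IMPLIES (1 OR 0))) -> 1
  row 6 [00110]: (((0 OR NOT 0) OR (1 OR 0)) AND (0 IMPLIES (1 OR 1))) -> 1
  row 7 [00111]: (((0 OR NOT 0) OR (1 OR 0)) AND (1 IMPLIES (1 OR 1))) -> 1
  row 8 [01000]: (((1 OR NOT 0) OR (0 OR 1)) AND (0 IMPLIES (0 OR 0))) -> 1
  row 9 [01001]: (((1 OR NOT 0) OR (0 OR 1)) AND (1 IMPLIES (0 OR 0))) -> 0
  row 10 [01010]: (((1 OR NOT 0) OR (0 OR 1)) AND (0 IMPLIES (0 OR 1))) -> 1
  row 11 [01011]: (((1 OR NOT 0) OR (0 OR 1)) AND (1 IMPLIES (0 OR 1))) -> 1
  row 12 [01100]: (((1 OR NOT 0) OR (1 OR 1)) AND (0 IMPLIES (1 OR 0))) -> 1
  row 13 [01101]: (((1 OR NOT 0) OR (1 OR 1)) AND (1 IMPLIES (1 OR 0))) -> 1
  row 14 [01110]: (((1 OR NOT 0) OR (1 OR 1)) AND (0 IMPLIES (1 OR 1))) -> 1
  row 15 [01111]: (((1 OR NOT 0) OR (1 OR 1)) AND (1 IMPLIES (1 OR 1))) -> 1
  row 16 [10000]: (((0 OR NOT 1) OR (0 OR 0)) AND (0 IMPLIES (0 OR 0))) -> 0
  row 17 [10001]: (((0 OR NOT 1) OR (0 OR 0)) AND (1 IMPLIES (0 OR 0))) -> 0
  row 18 [10010]: (((0 OR NOT 1) OR (0 OR 0)) AND (0 IMPLIES (0 OR 1))) -> 0
  row 19 [10011]: (((0 OR NOT 1) OR (0 OR 0)) AND (1 IMPLIES (0 OR 1))) -> 0
  row 20 [10100]: (((0 OR NOT 1) OR (1 OR 0)) AND (0 IMPLIES (1 OR 0))) -> 1
  row 21 [10101]: (((0 OR NOT 1) OR (1 OR 0)) AND (1 IMPLIES (1 OR 0))) -> 1
  row 22 [10110]: (((0 OR NOT 1) OR (1 OR 0)) AND (0 IMPLIES (1 OR 1))) -> 1
  row 23 [10111]: (((0 OR NOT 1) OR (1 OR 0)) AND (1 IMPLIES (1 OR 1))) -> 1
  row 24 [11000]: (((1 OR NOT 1) OR (0 OR 1)) AND (0 IMPLIES (0 OR 0))) -> 1
  row 25 [11001]: (((1 OR NOT 1) OR (0 OR 1)) AND (1 IMPLIES (0 OR 0))) -> 0
  row 26 [11010]: (((1 OR NOT 1) OR (0 OR 1)) AND (0 IMPLIES (0 OR 1))) -> 1
  row 27 [11011]: (((1 OR NOT 1) OR (0 OR 1)) AND (1 IMPLIES (0 OR 1))) -> 1
  row 28 [11100]: (((1 OR NOT 1) OR (1 OR 1)) AND (0 IMPLIES (1 OR 0))) -> 1
  row 29 [11101]: (((1 OR NOT 1) OR (1 OR 1)) AND (1 IMPLIES (1 OR 0))) -> 1
  row 30 [11110]: (((1 OR NOT 1) OR (1 OR 1)) AND (0 IMPLIES (1 OR 1))) -> 1
  row 31 [11111]: (((1 OR NOT 1) OR (1 OR 1)) AND (1 IMPLIES (1 OR 1))) -> 1
Full result column, 4 rows per line (a,b,c fixed per line; d,e runs 00..11 left to right):
  rows 0-3 [a,b,c=000]: 1011  = hex B
  rows 4-7 [a,b,c=001]: 1111  = hex F
  rows 8-11 [a,b,c=010]: 1011  = hex B
  rows 12-15 [a,b,c=011]: 1111  = hex F
  rows 16-19 [a,b,c=100]: 0000  = hex 0
  rows 20-23 [a,b,c=101]: 1111  = hex F
  rows 24-27 [a,b,c=110]: 1011  = hex B
  rows 28-31 [a,b,c=111]: 1111  = hex F
Output column (row 0 .. row 31) = 10111111101111110000111110111111
Output column grouped in 4s = 1011 1111 1011 1111 0000 1111 1011 1111 = 0xBFBF0FBF
Convert to decimal digit by digit (value = value*16 + digit):
  B -> 11
  11*16 + 15 (F) = 191
  191*16 + 11 (B) = 3067
  3067*16 + 15 (F) = 49087
  49087*16 + 0 = 785392
  785392*16 + 15 (F) = 12566287
  12566287*16 + 11 (B) = 201060603
  201060603*16 + 15 (F) = 3216969663
Decimal = 3216969663

3216969663


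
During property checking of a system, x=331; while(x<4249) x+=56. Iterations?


Step 1: x goes from 331 toward 4249 by 56; the body runs while x<4249, so iterations = ceil((bound-start)/step)
Step 2: Distance=3918
Step 3: ceil(3918/56)=70

70


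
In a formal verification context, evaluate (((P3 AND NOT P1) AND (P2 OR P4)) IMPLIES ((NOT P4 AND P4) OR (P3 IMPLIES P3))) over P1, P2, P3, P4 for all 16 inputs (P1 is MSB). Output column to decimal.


Formula: (((P3 AND NOT P1) AND (P2 OR P4)) IMPLIES ((NOT P4 AND P4) OR (P3 IMPLIES P3))) over P1, P2, P3, P4 (16 rows)
Evaluate each row (bits = P1,P2,P3,P4, MSB first):
  row 0 [0000]: (((0 AND NOT 0) AND (0 OR 0)) IMPLIES ((NOT 0 AND 0) OR (0 IMPLIES 0))) -> 1
  row 1 [0001]: (((0 AND NOT 0) AND (0 OR 1)) IMPLIES ((NOT 1 AND 1) OR (0 IMPLIES 0))) -> 1
  row 2 [0010]: (((1 AND NOT 0) AND (0 OR 0)) IMPLIES ((NOT 0 AND 0) OR (1 IMPLIES 1))) -> 1
  row 3 [0011]: (((1 AND NOT 0) AND (0 OR 1)) IMPLIES ((NOT 1 AND 1) OR (1 IMPLIES 1))) -> 1
  row 4 [0100]: (((0 AND NOT 0) AND (1 OR 0)) IMPLIES ((NOT 0 AND 0) OR (0 IMPLIES 0))) -> 1
  row 5 [0101]: (((0 AND NOT 0) AND (1 OR 1)) IMPLIES ((NOT 1 AND 1) OR (0 IMPLIES 0))) -> 1
  row 6 [0110]: (((1 AND NOT 0) AND (1 OR 0)) IMPLIES ((NOT 0 AND 0) OR (1 IMPLIES 1))) -> 1
  row 7 [0111]: (((1 AND NOT 0) AND (1 OR 1)) IMPLIES ((NOT 1 AND 1) OR (1 IMPLIES 1))) -> 1
  row 8 [1000]: (((0 AND NOT 1) AND (0 OR 0)) IMPLIES ((NOT 0 AND 0) OR (0 IMPLIES 0))) -> 1
  row 9 [1001]: (((0 AND NOT 1) AND (0 OR 1)) IMPLIES ((NOT 1 AND 1) OR (0 IMPLIES 0))) -> 1
  row 10 [1010]: (((1 AND NOT 1) AND (0 OR 0)) IMPLIES ((NOT 0 AND 0) OR (1 IMPLIES 1))) -> 1
  row 11 [1011]: (((1 AND NOT 1) AND (0 OR 1)) IMPLIES ((NOT 1 AND 1) OR (1 IMPLIES 1))) -> 1
  row 12 [1100]: (((0 AND NOT 1) AND (1 OR 0)) IMPLIES ((NOT 0 AND 0) OR (0 IMPLIES 0))) -> 1
  row 13 [1101]: (((0 AND NOT 1) AND (1 OR 1)) IMPLIES ((NOT 1 AND 1) OR (0 IMPLIES 0))) -> 1
  row 14 [1110]: (((1 AND NOT 1) AND (1 OR 0)) IMPLIES ((NOT 0 AND 0) OR (1 IMPLIES 1))) -> 1
  row 15 [1111]: (((1 AND NOT 1) AND (1 OR 1)) IMPLIES ((NOT 1 AND 1) OR (1 IMPLIES 1))) -> 1
Full result column, 4 rows per line (P1,P2 fixed per line; P3,P4 runs 00..11 left to right):
  rows 0-3 [P1,P2=00]: 1111  = hex F
  rows 4-7 [P1,P2=01]: 1111  = hex F
  rows 8-11 [P1,P2=10]: 1111  = hex F
  rows 12-15 [P1,P2=11]: 1111  = hex F
Output column (row 0 .. row 15) = 1111111111111111
Output column grouped in 4s = 1111 1111 1111 1111 = 0xFFFF
Convert to decimal digit by digit (value = value*16 + digit):
  F -> 15
  15*16 + 15 (F) = 255
  255*16 + 15 (F) = 4095
  4095*16 + 15 (F) = 65535
Decimal = 65535

65535


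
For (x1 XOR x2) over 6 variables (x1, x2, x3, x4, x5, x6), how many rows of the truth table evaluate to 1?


Formula: (x1 XOR x2) over 6 vars (64 rows)
Evaluate each row (x1, x2, x3, x4, x5, x6 as bits, MSB first):
  row 0 [000000]: (0 XOR 0) -> 0
  row 1 [000001]: (0 XOR 0) -> 0
  row 2 [000010]: (0 XOR 0) -> 0
  row 3 [000011]: (0 XOR 0) -> 0
  row 4 [000100]: (0 XOR 0) -> 0
  (every remaining row is evaluated the same way; all 64 results are listed next)
Full result column, 8 rows per line (x1,x2,x3 fixed per line; x4,x5,x6 runs 000..111 left to right):
  rows 0-7 [x1,x2,x3=000]: 00000000  (ones: 0)
  rows 8-15 [x1,x2,x3=001]: 00000000  (ones: 0)
  rows 16-23 [x1,x2,x3=010]: 11111111  (ones: 8)
  rows 24-31 [x1,x2,x3=011]: 11111111  (ones: 8)
  rows 32-39 [x1,x2,x3=100]: 11111111  (ones: 8)
  rows 40-47 [x1,x2,x3=101]: 11111111  (ones: 8)
  rows 48-55 [x1,x2,x3=110]: 00000000  (ones: 0)
  rows 56-63 [x1,x2,x3=111]: 00000000  (ones: 0)
Count of 1-rows = 0+0+8+8+8+8+0+0 = 32

32


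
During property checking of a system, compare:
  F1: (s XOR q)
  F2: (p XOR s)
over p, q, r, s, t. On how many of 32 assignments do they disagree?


F1 = (s XOR q)
F2 = (p XOR s)
Evaluate both on each of 32 rows (bits = p,q,r,s,t):
  row 0 [00000]: F1=0 F2=0 -> 0
  row 1 [00001]: F1=0 F2=0 -> 0
  row 2 [00010]: F1=1 F2=1 -> 0
  row 3 [00011]: F1=1 F2=1 -> 0
  row 4 [00100]: F1=0 F2=0 -> 0
  row 5 [00101]: F1=0 F2=0 -> 0
  row 6 [00110]: F1=1 F2=1 -> 0
  row 7 [00111]: F1=1 F2=1 -> 0
  row 8 [01000]: F1=1 F2=0 (differ) -> 1
  row 9 [01001]: F1=1 F2=0 (differ) -> 1
  row 10 [01010]: F1=0 F2=1 (differ) -> 1
  row 11 [01011]: F1=0 F2=1 (differ) -> 1
  row 12 [01100]: F1=1 F2=0 (differ) -> 1
  row 13 [01101]: F1=1 F2=0 (differ) -> 1
  row 14 [01110]: F1=0 F2=1 (differ) -> 1
  row 15 [01111]: F1=0 F2=1 (differ) -> 1
  row 16 [10000]: F1=0 F2=1 (differ) -> 1
  row 17 [10001]: F1=0 F2=1 (differ) -> 1
  row 18 [10010]: F1=1 F2=0 (differ) -> 1
  row 19 [10011]: F1=1 F2=0 (differ) -> 1
  row 20 [10100]: F1=0 F2=1 (differ) -> 1
  row 21 [10101]: F1=0 F2=1 (differ) -> 1
  row 22 [10110]: F1=1 F2=0 (differ) -> 1
  row 23 [10111]: F1=1 F2=0 (differ) -> 1
  row 24 [11000]: F1=1 F2=1 -> 0
  row 25 [11001]: F1=1 F2=1 -> 0
  row 26 [11010]: F1=0 F2=0 -> 0
  row 27 [11011]: F1=0 F2=0 -> 0
  row 28 [11100]: F1=1 F2=1 -> 0
  row 29 [11101]: F1=1 F2=1 -> 0
  row 30 [11110]: F1=0 F2=0 -> 0
  row 31 [11111]: F1=0 F2=0 -> 0
Full result column, 8 rows per line (p,q fixed per line; r,s,t runs 000..111 left to right):
  rows 0-7 [p,q=00]: 00000000  (ones: 0)
  rows 8-15 [p,q=01]: 11111111  (ones: 8)
  rows 16-23 [p,q=10]: 11111111  (ones: 8)
  rows 24-31 [p,q=11]: 00000000  (ones: 0)
Disagreements = 0+8+8+0 = 16

16


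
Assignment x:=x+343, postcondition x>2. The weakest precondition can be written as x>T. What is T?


Formula: wp(x:=E, P) = P[E/x] (substitute E for x in postcondition)
Step 1: Postcondition: x>2
Step 2: Substitute x+343 for x: x+343>2
Step 3: Solve for x: x > 2-343 = -341

-341


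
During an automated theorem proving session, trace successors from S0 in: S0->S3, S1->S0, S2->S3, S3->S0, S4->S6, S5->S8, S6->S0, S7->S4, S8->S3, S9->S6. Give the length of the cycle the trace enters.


Trace from S0 until a state repeats:
  S0 -> S3 -> S0
S0 first seen at step 0, revisited at step 2.
Cycle length = 2 - 0 = 2

2


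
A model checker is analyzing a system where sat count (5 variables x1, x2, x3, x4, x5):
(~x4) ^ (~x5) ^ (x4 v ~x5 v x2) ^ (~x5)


CNF with 4 clauses over 5 vars (32 assignments).
An assignment satisfies CNF iff every clause has >=1 true literal.
Check each row (bits = x1,x2,x3,x4,x5; clause T/F shown):
  row 0 [00000]: clauses=TTTT -> 1
  row 1 [00001]: clauses=TFFF -> 0
  row 2 [00010]: clauses=FTTT -> 0
  row 3 [00011]: clauses=FFTF -> 0
  row 4 [00100]: clauses=TTTT -> 1
  row 5 [00101]: clauses=TFFF -> 0
  row 6 [00110]: clauses=FTTT -> 0
  row 7 [00111]: clauses=FFTF -> 0
  row 8 [01000]: clauses=TTTT -> 1
  row 9 [01001]: clauses=TFTF -> 0
  row 10 [01010]: clauses=FTTT -> 0
  row 11 [01011]: clauses=FFTF -> 0
  row 12 [01100]: clauses=TTTT -> 1
  row 13 [01101]: clauses=TFTF -> 0
  row 14 [01110]: clauses=FTTT -> 0
  row 15 [01111]: clauses=FFTF -> 0
  row 16 [10000]: clauses=TTTT -> 1
  row 17 [10001]: clauses=TFFF -> 0
  row 18 [10010]: clauses=FTTT -> 0
  row 19 [10011]: clauses=FFTF -> 0
  row 20 [10100]: clauses=TTTT -> 1
  row 21 [10101]: clauses=TFFF -> 0
  row 22 [10110]: clauses=FTTT -> 0
  row 23 [10111]: clauses=FFTF -> 0
  row 24 [11000]: clauses=TTTT -> 1
  row 25 [11001]: clauses=TFTF -> 0
  row 26 [11010]: clauses=FTTT -> 0
  row 27 [11011]: clauses=FFTF -> 0
  row 28 [11100]: clauses=TTTT -> 1
  row 29 [11101]: clauses=TFTF -> 0
  row 30 [11110]: clauses=FTTT -> 0
  row 31 [11111]: clauses=FFTF -> 0
Full result column, 8 rows per line (x1,x2 fixed per line; x3,x4,x5 runs 000..111 left to right):
  rows 0-7 [x1,x2=00]: 10001000  (ones: 2)
  rows 8-15 [x1,x2=01]: 10001000  (ones: 2)
  rows 16-23 [x1,x2=10]: 10001000  (ones: 2)
  rows 24-31 [x1,x2=11]: 10001000  (ones: 2)
Satisfying assignments = 2+2+2+2 = 8

8


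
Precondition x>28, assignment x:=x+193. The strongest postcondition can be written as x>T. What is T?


Formula: sp(P, x:=E) = exists old_x. (x = E[old_x/x]) AND P[old_x/x] (old_x is the value of x before the assignment; eliminate old_x by solving x = E[old_x/x] for old_x)
Step 1: Precondition P: x>28, i.e. old_x > 28
Step 2: Assignment gives x = old_x + 193, so old_x = x - 193
Step 3: Substitute into P: x - 193 > 28
Step 4: Simplify: x > 28+193 = 221

221


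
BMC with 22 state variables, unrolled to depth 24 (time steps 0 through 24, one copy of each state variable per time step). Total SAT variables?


BMC unrolls to depth k, creating one copy of each state var for steps 0..k.
Step count = 24 + 1 = 25 (steps 0 through 24)
Vars per step = 22
Total = 22 * 25 = 550

550


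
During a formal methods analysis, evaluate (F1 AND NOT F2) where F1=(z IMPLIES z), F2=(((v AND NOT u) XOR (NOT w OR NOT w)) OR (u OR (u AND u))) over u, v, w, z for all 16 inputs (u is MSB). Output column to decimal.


F1 = (z IMPLIES z)
F2 = (((v AND NOT u) XOR (NOT w OR NOT w)) OR (u OR (u AND u)))
Counterexample to F1=>F2 is where F1=1 and F2=0.
Evaluate each row (bits = u,v,w,z, MSB first):
  row 0 [0000]: F1=1 F2=1 -> F1&~F2 -> 0
  row 1 [0001]: F1=1 F2=1 -> F1&~F2 -> 0
  row 2 [0010]: F1=1 F2=0 -> F1&~F2 -> 1
  row 3 [0011]: F1=1 F2=0 -> F1&~F2 -> 1
  row 4 [0100]: F1=1 F2=0 -> F1&~F2 -> 1
  row 5 [0101]: F1=1 F2=0 -> F1&~F2 -> 1
  row 6 [0110]: F1=1 F2=1 -> F1&~F2 -> 0
  row 7 [0111]: F1=1 F2=1 -> F1&~F2 -> 0
  row 8 [1000]: F1=1 F2=1 -> F1&~F2 -> 0
  row 9 [1001]: F1=1 F2=1 -> F1&~F2 -> 0
  row 10 [1010]: F1=1 F2=1 -> F1&~F2 -> 0
  row 11 [1011]: F1=1 F2=1 -> F1&~F2 -> 0
  row 12 [1100]: F1=1 F2=1 -> F1&~F2 -> 0
  row 13 [1101]: F1=1 F2=1 -> F1&~F2 -> 0
  row 14 [1110]: F1=1 F2=1 -> F1&~F2 -> 0
  row 15 [1111]: F1=1 F2=1 -> F1&~F2 -> 0
Full result column, 4 rows per line (u,v fixed per line; w,z runs 00..11 left to right):
  rows 0-3 [u,v=00]: 0011  = hex 3
  rows 4-7 [u,v=01]: 1100  = hex C
  rows 8-11 [u,v=10]: 0000  = hex 0
  rows 12-15 [u,v=11]: 0000  = hex 0
Counterexample vector (row 0 .. row 15) = 0011110000000000
Output column grouped in 4s = 0011 1100 0000 0000 = 0x3C00
Convert to decimal digit by digit (value = value*16 + digit):
  3 -> 3
  3*16 + 12 (C) = 60
  60*16 + 0 = 960
  960*16 + 0 = 15360
Decimal = 15360

15360


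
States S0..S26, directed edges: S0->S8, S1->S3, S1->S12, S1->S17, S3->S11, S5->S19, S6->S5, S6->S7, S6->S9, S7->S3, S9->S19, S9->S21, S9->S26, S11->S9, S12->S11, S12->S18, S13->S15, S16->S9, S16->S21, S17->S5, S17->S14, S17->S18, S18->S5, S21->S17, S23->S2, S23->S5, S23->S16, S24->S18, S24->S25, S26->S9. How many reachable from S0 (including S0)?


BFS from S0:
  layer 0: {S0}
  layer 1: {S8}
Reachable set: {S0, S8}
Count = 2

2


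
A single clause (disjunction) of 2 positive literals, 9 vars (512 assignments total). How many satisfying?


Step 1: Total=2^9=512
Step 2: Unsat when all 2 false: 2^7=128
Step 3: Sat=512-128=384

384


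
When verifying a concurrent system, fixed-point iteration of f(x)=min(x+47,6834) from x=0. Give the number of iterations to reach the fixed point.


Step 1: x=0, cap=6834, increment=47
Step 2: x grows by 47 each step until capped at 6834; fixed point is x=6834
Step 3: iterations = ceil(6834/47) = 146

146


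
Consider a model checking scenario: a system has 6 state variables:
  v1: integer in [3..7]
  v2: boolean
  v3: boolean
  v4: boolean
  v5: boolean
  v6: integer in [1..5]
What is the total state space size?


State space = product of domain sizes of all variables.
Domain sizes:
  v1 (integer in [3..7]): 5
  v2 (boolean): 2
  v3 (boolean): 2
  v4 (boolean): 2
  v5 (boolean): 2
  v6 (integer in [1..5]): 5
Product = 5 * 2 * 2 * 2 * 2 * 5 = 400

400


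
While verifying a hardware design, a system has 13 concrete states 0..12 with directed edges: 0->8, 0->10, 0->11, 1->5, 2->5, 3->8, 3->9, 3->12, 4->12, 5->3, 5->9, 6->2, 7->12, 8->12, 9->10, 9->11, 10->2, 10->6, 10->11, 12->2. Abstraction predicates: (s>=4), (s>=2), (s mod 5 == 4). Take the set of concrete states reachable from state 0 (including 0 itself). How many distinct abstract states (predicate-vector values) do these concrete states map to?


BFS from 0:
Concrete reachable: {0, 2, 3, 5, 6, 8, 9, 10, 11, 12}
Abstract via predicates (s>=4), (s>=2), (s mod 5 == 4):
  (0,0,0) <- {0}
  (0,1,0) <- {2, 3}
  (1,1,0) <- {5, 6, 8, 10, 11, 12}
  (1,1,1) <- {9}
Distinct abstract states = 4

4


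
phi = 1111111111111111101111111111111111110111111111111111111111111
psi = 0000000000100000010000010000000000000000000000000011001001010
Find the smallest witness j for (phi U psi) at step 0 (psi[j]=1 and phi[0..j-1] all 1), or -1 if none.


(phi U psi) at 0: need smallest j with psi[j]=1 and phi[i]=1 for all i in [0,j).
Scan from step 0:
  step 0: phi=1, psi=0 -> continue
  step 1: phi=1, psi=0 -> continue
  step 2: phi=1, psi=0 -> continue
  step 3: phi=1, psi=0 -> continue
  step 10: psi=1 and phi held for [0,10) -> witness found
Witness step = 10

10


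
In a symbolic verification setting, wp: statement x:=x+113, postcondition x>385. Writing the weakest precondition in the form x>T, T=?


Formula: wp(x:=E, P) = P[E/x] (substitute E for x in postcondition)
Step 1: Postcondition: x>385
Step 2: Substitute x+113 for x: x+113>385
Step 3: Solve for x: x > 385-113 = 272

272


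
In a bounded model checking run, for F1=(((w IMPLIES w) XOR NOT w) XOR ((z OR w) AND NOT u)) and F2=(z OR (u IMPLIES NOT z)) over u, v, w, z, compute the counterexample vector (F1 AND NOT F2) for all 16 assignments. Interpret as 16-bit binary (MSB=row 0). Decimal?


F1 = (((w IMPLIES w) XOR NOT w) XOR ((z OR w) AND NOT u))
F2 = (z OR (u IMPLIES NOT z))
Counterexample to F1=>F2 is where F1=1 and F2=0.
Evaluate each row (bits = u,v,w,z, MSB first):
  row 0 [0000]: F1=0 F2=1 -> F1&~F2 -> 0
  row 1 [0001]: F1=1 F2=1 -> F1&~F2 -> 0
  row 2 [0010]: F1=0 F2=1 -> F1&~F2 -> 0
  row 3 [0011]: F1=0 F2=1 -> F1&~F2 -> 0
  row 4 [0100]: F1=0 F2=1 -> F1&~F2 -> 0
  row 5 [0101]: F1=1 F2=1 -> F1&~F2 -> 0
  row 6 [0110]: F1=0 F2=1 -> F1&~F2 -> 0
  row 7 [0111]: F1=0 F2=1 -> F1&~F2 -> 0
  row 8 [1000]: F1=0 F2=1 -> F1&~F2 -> 0
  row 9 [1001]: F1=0 F2=1 -> F1&~F2 -> 0
  row 10 [1010]: F1=1 F2=1 -> F1&~F2 -> 0
  row 11 [1011]: F1=1 F2=1 -> F1&~F2 -> 0
  row 12 [1100]: F1=0 F2=1 -> F1&~F2 -> 0
  row 13 [1101]: F1=0 F2=1 -> F1&~F2 -> 0
  row 14 [1110]: F1=1 F2=1 -> F1&~F2 -> 0
  row 15 [1111]: F1=1 F2=1 -> F1&~F2 -> 0
Full result column, 4 rows per line (u,v fixed per line; w,z runs 00..11 left to right):
  rows 0-3 [u,v=00]: 0000  = hex 0
  rows 4-7 [u,v=01]: 0000  = hex 0
  rows 8-11 [u,v=10]: 0000  = hex 0
  rows 12-15 [u,v=11]: 0000  = hex 0
Counterexample vector (row 0 .. row 15) = 0000000000000000
Output column grouped in 4s = 0000 0000 0000 0000 = 0x0000
Convert to decimal digit by digit (value = value*16 + digit):
  0 -> 0
  0*16 + 0 = 0
  0*16 + 0 = 0
  0*16 + 0 = 0
Decimal = 0

0


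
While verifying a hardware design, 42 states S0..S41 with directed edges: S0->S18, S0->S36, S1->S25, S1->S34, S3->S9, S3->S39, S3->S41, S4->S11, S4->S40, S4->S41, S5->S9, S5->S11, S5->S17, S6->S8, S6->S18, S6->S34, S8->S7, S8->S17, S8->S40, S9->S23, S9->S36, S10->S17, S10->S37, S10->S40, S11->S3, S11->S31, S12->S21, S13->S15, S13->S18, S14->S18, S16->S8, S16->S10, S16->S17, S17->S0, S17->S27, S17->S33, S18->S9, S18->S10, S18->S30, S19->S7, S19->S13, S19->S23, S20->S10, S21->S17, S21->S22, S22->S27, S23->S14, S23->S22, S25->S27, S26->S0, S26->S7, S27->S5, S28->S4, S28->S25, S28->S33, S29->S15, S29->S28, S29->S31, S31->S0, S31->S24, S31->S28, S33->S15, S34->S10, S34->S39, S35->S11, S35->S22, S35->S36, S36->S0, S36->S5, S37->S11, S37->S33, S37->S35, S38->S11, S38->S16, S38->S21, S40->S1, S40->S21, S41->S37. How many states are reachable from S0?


BFS from S0:
  layer 0: {S0}
  layer 1: {S18, S36}
  layer 2: {S5, S9, S10, S30}
  layer 3: {S11, S17, S23, S37, S40}
  layer 4: {S1, S3, S14, S21, S22, S27, S31, S33, S35}
  layer 5: {S15, S24, S25, S28, S34, S39, S41}
  layer 6: {S4}
Reachable set: {S0, S1, S3, S4, S5, S9, S10, S11, S14, S15, S17, S18, S21, S22, S23, S24, S25, S27, S28, S30, S31, S33, S34, S35, S36, S37, S39, S40, S41}
Count = 29

29


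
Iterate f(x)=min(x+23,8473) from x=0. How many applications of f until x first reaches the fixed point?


Step 1: x=0, cap=8473, increment=23
Step 2: x grows by 23 each step until capped at 8473; fixed point is x=8473
Step 3: iterations = ceil(8473/23) = 369

369


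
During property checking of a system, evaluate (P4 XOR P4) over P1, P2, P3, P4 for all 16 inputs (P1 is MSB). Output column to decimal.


Formula: (P4 XOR P4) over P1, P2, P3, P4 (16 rows)
Evaluate each row (bits = P1,P2,P3,P4, MSB first):
  row 0 [0000]: (0 XOR 0) -> 0
  row 1 [0001]: (1 XOR 1) -> 0
  row 2 [0010]: (0 XOR 0) -> 0
  row 3 [0011]: (1 XOR 1) -> 0
  row 4 [0100]: (0 XOR 0) -> 0
  row 5 [0101]: (1 XOR 1) -> 0
  row 6 [0110]: (0 XOR 0) -> 0
  row 7 [0111]: (1 XOR 1) -> 0
  row 8 [1000]: (0 XOR 0) -> 0
  row 9 [1001]: (1 XOR 1) -> 0
  row 10 [1010]: (0 XOR 0) -> 0
  row 11 [1011]: (1 XOR 1) -> 0
  row 12 [1100]: (0 XOR 0) -> 0
  row 13 [1101]: (1 XOR 1) -> 0
  row 14 [1110]: (0 XOR 0) -> 0
  row 15 [1111]: (1 XOR 1) -> 0
Full result column, 4 rows per line (P1,P2 fixed per line; P3,P4 runs 00..11 left to right):
  rows 0-3 [P1,P2=00]: 0000  = hex 0
  rows 4-7 [P1,P2=01]: 0000  = hex 0
  rows 8-11 [P1,P2=10]: 0000  = hex 0
  rows 12-15 [P1,P2=11]: 0000  = hex 0
Output column (row 0 .. row 15) = 0000000000000000
Output column grouped in 4s = 0000 0000 0000 0000 = 0x0000
Convert to decimal digit by digit (value = value*16 + digit):
  0 -> 0
  0*16 + 0 = 0
  0*16 + 0 = 0
  0*16 + 0 = 0
Decimal = 0

0


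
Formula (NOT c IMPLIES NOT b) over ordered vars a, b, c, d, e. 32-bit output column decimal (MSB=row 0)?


Formula: (NOT c IMPLIES NOT b) over a, b, c, d, e (32 rows)
Evaluate each row (bits = a,b,c,d,e, MSB first):
  row 0 [00000]: (NOT 0 IMPLIES NOT 0) -> 1
  row 1 [00001]: (NOT 0 IMPLIES NOT 0) -> 1
  row 2 [00010]: (NOT 0 IMPLIES NOT 0) -> 1
  row 3 [00011]: (NOT 0 IMPLIES NOT 0) -> 1
  row 4 [00100]: (NOT 1 IMPLIES NOT 0) -> 1
  row 5 [00101]: (NOT 1 IMPLIES NOT 0) -> 1
  row 6 [00110]: (NOT 1 IMPLIES NOT 0) -> 1
  row 7 [00111]: (NOT 1 IMPLIES NOT 0) -> 1
  row 8 [01000]: (NOT 0 IMPLIES NOT 1) -> 0
  row 9 [01001]: (NOT 0 IMPLIES NOT 1) -> 0
  row 10 [01010]: (NOT 0 IMPLIES NOT 1) -> 0
  row 11 [01011]: (NOT 0 IMPLIES NOT 1) -> 0
  row 12 [01100]: (NOT 1 IMPLIES NOT 1) -> 1
  row 13 [01101]: (NOT 1 IMPLIES NOT 1) -> 1
  row 14 [01110]: (NOT 1 IMPLIES NOT 1) -> 1
  row 15 [01111]: (NOT 1 IMPLIES NOT 1) -> 1
  row 16 [10000]: (NOT 0 IMPLIES NOT 0) -> 1
  row 17 [10001]: (NOT 0 IMPLIES NOT 0) -> 1
  row 18 [10010]: (NOT 0 IMPLIES NOT 0) -> 1
  row 19 [10011]: (NOT 0 IMPLIES NOT 0) -> 1
  row 20 [10100]: (NOT 1 IMPLIES NOT 0) -> 1
  row 21 [10101]: (NOT 1 IMPLIES NOT 0) -> 1
  row 22 [10110]: (NOT 1 IMPLIES NOT 0) -> 1
  row 23 [10111]: (NOT 1 IMPLIES NOT 0) -> 1
  row 24 [11000]: (NOT 0 IMPLIES NOT 1) -> 0
  row 25 [11001]: (NOT 0 IMPLIES NOT 1) -> 0
  row 26 [11010]: (NOT 0 IMPLIES NOT 1) -> 0
  row 27 [11011]: (NOT 0 IMPLIES NOT 1) -> 0
  row 28 [11100]: (NOT 1 IMPLIES NOT 1) -> 1
  row 29 [11101]: (NOT 1 IMPLIES NOT 1) -> 1
  row 30 [11110]: (NOT 1 IMPLIES NOT 1) -> 1
  row 31 [11111]: (NOT 1 IMPLIES NOT 1) -> 1
Full result column, 4 rows per line (a,b,c fixed per line; d,e runs 00..11 left to right):
  rows 0-3 [a,b,c=000]: 1111  = hex F
  rows 4-7 [a,b,c=001]: 1111  = hex F
  rows 8-11 [a,b,c=010]: 0000  = hex 0
  rows 12-15 [a,b,c=011]: 1111  = hex F
  rows 16-19 [a,b,c=100]: 1111  = hex F
  rows 20-23 [a,b,c=101]: 1111  = hex F
  rows 24-27 [a,b,c=110]: 0000  = hex 0
  rows 28-31 [a,b,c=111]: 1111  = hex F
Output column (row 0 .. row 31) = 11111111000011111111111100001111
Output column grouped in 4s = 1111 1111 0000 1111 1111 1111 0000 1111 = 0xFF0FFF0F
Convert to decimal digit by digit (value = value*16 + digit):
  F -> 15
  15*16 + 15 (F) = 255
  255*16 + 0 = 4080
  4080*16 + 15 (F) = 65295
  65295*16 + 15 (F) = 1044735
  1044735*16 + 15 (F) = 16715775
  16715775*16 + 0 = 267452400
  267452400*16 + 15 (F) = 4279238415
Decimal = 4279238415

4279238415


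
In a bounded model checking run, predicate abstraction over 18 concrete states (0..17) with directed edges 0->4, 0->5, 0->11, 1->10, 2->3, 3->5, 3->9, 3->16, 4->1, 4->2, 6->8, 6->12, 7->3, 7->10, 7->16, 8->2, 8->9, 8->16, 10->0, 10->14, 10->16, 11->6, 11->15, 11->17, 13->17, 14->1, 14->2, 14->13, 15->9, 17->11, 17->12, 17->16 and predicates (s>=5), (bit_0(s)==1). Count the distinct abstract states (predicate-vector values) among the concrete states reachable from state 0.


BFS from 0:
Concrete reachable: {0, 1, 2, 3, 4, 5, 6, 8, 9, 10, 11, 12, 13, 14, 15, 16, 17}
Abstract via predicates (s>=5), (bit_0(s)==1):
  (0,0) <- {0, 2, 4}
  (0,1) <- {1, 3}
  (1,0) <- {6, 8, 10, 12, 14, 16}
  (1,1) <- {5, 9, 11, 13, 15, 17}
Distinct abstract states = 4

4


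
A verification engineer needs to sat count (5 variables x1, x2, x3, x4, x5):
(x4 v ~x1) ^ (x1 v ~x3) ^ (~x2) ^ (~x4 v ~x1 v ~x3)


CNF with 4 clauses over 5 vars (32 assignments).
An assignment satisfies CNF iff every clause has >=1 true literal.
Check each row (bits = x1,x2,x3,x4,x5; clause T/F shown):
  row 0 [00000]: clauses=TTTT -> 1
  row 1 [00001]: clauses=TTTT -> 1
  row 2 [00010]: clauses=TTTT -> 1
  row 3 [00011]: clauses=TTTT -> 1
  row 4 [00100]: clauses=TFTT -> 0
  row 5 [00101]: clauses=TFTT -> 0
  row 6 [00110]: clauses=TFTT -> 0
  row 7 [00111]: clauses=TFTT -> 0
  row 8 [01000]: clauses=TTFT -> 0
  row 9 [01001]: clauses=TTFT -> 0
  row 10 [01010]: clauses=TTFT -> 0
  row 11 [01011]: clauses=TTFT -> 0
  row 12 [01100]: clauses=TFFT -> 0
  row 13 [01101]: clauses=TFFT -> 0
  row 14 [01110]: clauses=TFFT -> 0
  row 15 [01111]: clauses=TFFT -> 0
  row 16 [10000]: clauses=FTTT -> 0
  row 17 [10001]: clauses=FTTT -> 0
  row 18 [10010]: clauses=TTTT -> 1
  row 19 [10011]: clauses=TTTT -> 1
  row 20 [10100]: clauses=FTTT -> 0
  row 21 [10101]: clauses=FTTT -> 0
  row 22 [10110]: clauses=TTTF -> 0
  row 23 [10111]: clauses=TTTF -> 0
  row 24 [11000]: clauses=FTFT -> 0
  row 25 [11001]: clauses=FTFT -> 0
  row 26 [11010]: clauses=TTFT -> 0
  row 27 [11011]: clauses=TTFT -> 0
  row 28 [11100]: clauses=FTFT -> 0
  row 29 [11101]: clauses=FTFT -> 0
  row 30 [11110]: clauses=TTFF -> 0
  row 31 [11111]: clauses=TTFF -> 0
Full result column, 8 rows per line (x1,x2 fixed per line; x3,x4,x5 runs 000..111 left to right):
  rows 0-7 [x1,x2=00]: 11110000  (ones: 4)
  rows 8-15 [x1,x2=01]: 00000000  (ones: 0)
  rows 16-23 [x1,x2=10]: 00110000  (ones: 2)
  rows 24-31 [x1,x2=11]: 00000000  (ones: 0)
Satisfying assignments = 4+0+2+0 = 6

6


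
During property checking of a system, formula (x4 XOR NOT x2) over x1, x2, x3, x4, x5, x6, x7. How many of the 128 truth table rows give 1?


Formula: (x4 XOR NOT x2) over 7 vars (128 rows)
Evaluate each row (x1, x2, x3, x4, x5, x6, x7 as bits, MSB first):
  row 0 [0000000]: (0 XOR NOT 0) -> 1
  row 1 [0000001]: (0 XOR NOT 0) -> 1
  row 2 [0000010]: (0 XOR NOT 0) -> 1
  row 3 [0000011]: (0 XOR NOT 0) -> 1
  row 4 [0000100]: (0 XOR NOT 0) -> 1
  (every remaining row is evaluated the same way; all 128 results are listed next)
Full result column, 8 rows per line (x1,x2,x3,x4 fixed per line; x5,x6,x7 runs 000..111 left to right):
  rows 0-7 [x1,x2,x3,x4=0000]: 11111111  (ones: 8)
  rows 8-15 [x1,x2,x3,x4=0001]: 00000000  (ones: 0)
  rows 16-23 [x1,x2,x3,x4=0010]: 11111111  (ones: 8)
  rows 24-31 [x1,x2,x3,x4=0011]: 00000000  (ones: 0)
  rows 32-39 [x1,x2,x3,x4=0100]: 00000000  (ones: 0)
  rows 40-47 [x1,x2,x3,x4=0101]: 11111111  (ones: 8)
  rows 48-55 [x1,x2,x3,x4=0110]: 00000000  (ones: 0)
  rows 56-63 [x1,x2,x3,x4=0111]: 11111111  (ones: 8)
  rows 64-71 [x1,x2,x3,x4=1000]: 11111111  (ones: 8)
  rows 72-79 [x1,x2,x3,x4=1001]: 00000000  (ones: 0)
  rows 80-87 [x1,x2,x3,x4=1010]: 11111111  (ones: 8)
  rows 88-95 [x1,x2,x3,x4=1011]: 00000000  (ones: 0)
  rows 96-103 [x1,x2,x3,x4=1100]: 00000000  (ones: 0)
  rows 104-111 [x1,x2,x3,x4=1101]: 11111111  (ones: 8)
  rows 112-119 [x1,x2,x3,x4=1110]: 00000000  (ones: 0)
  rows 120-127 [x1,x2,x3,x4=1111]: 11111111  (ones: 8)
Count of 1-rows = 8+0+8+0+0+8+0+8+8+0+8+0+0+8+0+8 = 64

64


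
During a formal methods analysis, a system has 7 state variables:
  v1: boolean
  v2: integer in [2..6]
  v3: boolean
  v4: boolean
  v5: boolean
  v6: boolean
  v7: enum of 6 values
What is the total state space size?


State space = product of domain sizes of all variables.
Domain sizes:
  v1 (boolean): 2
  v2 (integer in [2..6]): 5
  v3 (boolean): 2
  v4 (boolean): 2
  v5 (boolean): 2
  v6 (boolean): 2
  v7 (enum of 6 values): 6
Product = 2 * 5 * 2 * 2 * 2 * 2 * 6 = 960

960
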